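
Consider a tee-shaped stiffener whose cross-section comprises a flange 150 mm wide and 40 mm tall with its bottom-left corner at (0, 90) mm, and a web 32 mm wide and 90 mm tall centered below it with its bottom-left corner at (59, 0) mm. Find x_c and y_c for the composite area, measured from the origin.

Part | A | x̄ᵢ | ȳᵢ | A·x̄ᵢ | A·ȳᵢ
web | 2880.00 | 75.00 | 45.00 | 216000.00 | 129600.00
flange | 6000.00 | 75.00 | 110.00 | 450000.00 | 660000.00
Σ | 8880.00 |  |  | 666000.00 | 789600.00
x_c = 666000.00 / 8880.00 = 75.00 mm
y_c = 789600.00 / 8880.00 = 88.92 mm

x_c = 75.00 mm, y_c = 88.92 mm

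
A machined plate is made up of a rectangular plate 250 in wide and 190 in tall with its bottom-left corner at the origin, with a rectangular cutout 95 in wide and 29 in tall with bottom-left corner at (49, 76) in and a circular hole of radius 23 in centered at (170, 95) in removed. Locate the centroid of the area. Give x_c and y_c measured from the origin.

x_c = 125.09 in, y_c = 95.29 in

plate: A = 250 × 190 = 47500.00, centroid at (125.00, 95.00).
hole 1: A = −(95 × 29) = -2755.00, centroid at (96.50, 90.50).
hole 2: A = −π·23² = -1661.90, centroid at (170.00, 95.00).
ΣA = 43083.10 in²
ΣAx_c = (47500.00)(125.00) + (-2755.00)(96.50) + (-1661.90)(170.00) = 5389119.07 in³
ΣAy_c = (47500.00)(95.00) + (-2755.00)(90.50) + (-1661.90)(95.00) = 4105291.76 in³
x_c = 5389119.07 / 43083.10 = 125.09 in
y_c = 4105291.76 / 43083.10 = 95.29 in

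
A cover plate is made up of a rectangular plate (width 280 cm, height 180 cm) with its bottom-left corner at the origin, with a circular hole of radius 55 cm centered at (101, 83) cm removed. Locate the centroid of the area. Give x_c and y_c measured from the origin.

x_c = 149.06 cm, y_c = 91.63 cm

plate: A = 280 × 180 = 50400.00, centroid at (140.00, 90.00).
hole: A = −π·55² = -9503.32, centroid at (101.00, 83.00).
ΣA = 40896.68 cm², ΣAx_c = 6096164.90 cm³, ΣAy_c = 3747224.62 cm³.
x_c = 6096164.90/40896.68 = 149.06 cm; y_c = 3747224.62/40896.68 = 91.63 cm.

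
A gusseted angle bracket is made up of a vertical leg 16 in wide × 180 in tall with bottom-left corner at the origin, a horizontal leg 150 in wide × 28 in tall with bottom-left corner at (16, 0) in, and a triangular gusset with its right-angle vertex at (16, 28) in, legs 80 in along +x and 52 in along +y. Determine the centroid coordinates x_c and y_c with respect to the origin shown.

x_c = 53.93 in, y_c = 45.01 in

vertical leg: A = 16 × 180 = 2880.00, centroid at (8.00, 90.00).
horizontal leg: A = 150 × 28 = 4200.00, centroid at (91.00, 14.00).
gusset: A = ½·80·52 = 2080.00, centroid at (42.67, 45.33).
ΣA = 9160.00 in²
ΣAx_c = (2880.00)(8.00) + (4200.00)(91.00) + (2080.00)(42.67) = 493986.67 in³
ΣAy_c = (2880.00)(90.00) + (4200.00)(14.00) + (2080.00)(45.33) = 412293.33 in³
x_c = 493986.67 / 9160.00 = 53.93 in
y_c = 412293.33 / 9160.00 = 45.01 in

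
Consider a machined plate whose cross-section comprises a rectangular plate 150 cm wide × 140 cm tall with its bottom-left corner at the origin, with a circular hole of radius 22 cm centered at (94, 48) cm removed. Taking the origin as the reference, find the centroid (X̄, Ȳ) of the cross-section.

X̄ = 73.52 cm, Ȳ = 71.72 cm

plate: A = 150 × 140 = 21000.00, centroid at (75.00, 70.00).
hole: A = −π·22² = -1520.53, centroid at (94.00, 48.00).
ΣA = 19479.47 cm²
ΣAX̄ = (21000.00)(75.00) + (-1520.53)(94.00) = 1432070.10 cm³
ΣAȲ = (21000.00)(70.00) + (-1520.53)(48.00) = 1397014.52 cm³
X̄ = 1432070.10 / 19479.47 = 73.52 cm
Ȳ = 1397014.52 / 19479.47 = 71.72 cm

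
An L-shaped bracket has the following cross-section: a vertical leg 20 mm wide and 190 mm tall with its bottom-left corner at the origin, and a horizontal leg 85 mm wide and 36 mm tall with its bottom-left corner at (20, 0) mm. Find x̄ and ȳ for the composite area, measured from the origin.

x̄ = 33.42 mm, ȳ = 60.65 mm

Part | A | x̄ᵢ | ȳᵢ | A·x̄ᵢ | A·ȳᵢ
vertical leg | 3800.00 | 10.00 | 95.00 | 38000.00 | 361000.00
horizontal leg | 3060.00 | 62.50 | 18.00 | 191250.00 | 55080.00
Σ | 6860.00 |  |  | 229250.00 | 416080.00
x̄ = 229250.00 / 6860.00 = 33.42 mm
ȳ = 416080.00 / 6860.00 = 60.65 mm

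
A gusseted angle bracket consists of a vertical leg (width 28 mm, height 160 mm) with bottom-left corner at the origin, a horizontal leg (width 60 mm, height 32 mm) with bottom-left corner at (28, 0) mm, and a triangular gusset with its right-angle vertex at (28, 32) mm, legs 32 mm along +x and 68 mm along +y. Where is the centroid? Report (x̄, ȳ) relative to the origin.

vertical leg: A = 28 × 160 = 4480.00, centroid at (14.00, 80.00).
horizontal leg: A = 60 × 32 = 1920.00, centroid at (58.00, 16.00).
gusset: A = ½·32·68 = 1088.00, centroid at (38.67, 54.67).
ΣA = 7488.00 mm², ΣAx̄ = 216149.33 mm³, ΣAȳ = 448597.33 mm³.
x̄ = 216149.33/7488.00 = 28.87 mm; ȳ = 448597.33/7488.00 = 59.91 mm.

x̄ = 28.87 mm, ȳ = 59.91 mm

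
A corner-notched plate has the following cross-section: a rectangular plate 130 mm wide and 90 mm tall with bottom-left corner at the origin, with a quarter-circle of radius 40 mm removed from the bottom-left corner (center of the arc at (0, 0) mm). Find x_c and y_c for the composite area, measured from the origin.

x_c = 70.78 mm, y_c = 48.37 mm

plate: A = 130 × 90 = 11700.00, centroid at (65.00, 45.00).
removed quarter-circle: A = −¼π·40² = -1256.64, centroid at (16.98, 16.98).
ΣA = 10443.36 mm², ΣAx_c = 739166.67 mm³, ΣAy_c = 505166.67 mm³.
x_c = 739166.67/10443.36 = 70.78 mm; y_c = 505166.67/10443.36 = 48.37 mm.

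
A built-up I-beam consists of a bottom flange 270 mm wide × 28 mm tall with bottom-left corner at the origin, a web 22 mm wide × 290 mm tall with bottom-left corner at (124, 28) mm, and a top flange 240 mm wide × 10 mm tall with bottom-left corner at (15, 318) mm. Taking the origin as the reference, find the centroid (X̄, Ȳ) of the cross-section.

Part | A | x̄ᵢ | ȳᵢ | A·x̄ᵢ | A·ȳᵢ
bottom flange | 7560.00 | 135.00 | 14.00 | 1020600.00 | 105840.00
web | 6380.00 | 135.00 | 173.00 | 861300.00 | 1103740.00
top flange | 2400.00 | 135.00 | 323.00 | 324000.00 | 775200.00
Σ | 16340.00 |  |  | 2205900.00 | 1984780.00
X̄ = 2205900.00 / 16340.00 = 135.00 mm
Ȳ = 1984780.00 / 16340.00 = 121.47 mm

X̄ = 135.00 mm, Ȳ = 121.47 mm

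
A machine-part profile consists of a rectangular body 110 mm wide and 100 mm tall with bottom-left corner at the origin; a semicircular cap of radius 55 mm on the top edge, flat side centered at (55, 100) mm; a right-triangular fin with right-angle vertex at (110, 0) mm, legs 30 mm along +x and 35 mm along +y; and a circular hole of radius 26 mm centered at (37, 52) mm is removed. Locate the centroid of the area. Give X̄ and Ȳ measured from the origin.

X̄ = 60.11 mm, Ȳ = 72.90 mm

rectangular body: A = 110 × 100 = 11000.00, centroid at (55.00, 50.00).
semicircular top: A = ½π·55² = 4751.66, centroid at (55.00, 123.34).
triangular fin: A = ½·30·35 = 525.00, centroid at (120.00, 11.67).
hole: A = −π·26² = -2123.72, centroid at (37.00, 52.00).
ΣA = 14152.94 mm², ΣAX̄ = 850763.72 mm³, ΣAȲ = 1031774.29 mm³.
X̄ = 850763.72/14152.94 = 60.11 mm; Ȳ = 1031774.29/14152.94 = 72.90 mm.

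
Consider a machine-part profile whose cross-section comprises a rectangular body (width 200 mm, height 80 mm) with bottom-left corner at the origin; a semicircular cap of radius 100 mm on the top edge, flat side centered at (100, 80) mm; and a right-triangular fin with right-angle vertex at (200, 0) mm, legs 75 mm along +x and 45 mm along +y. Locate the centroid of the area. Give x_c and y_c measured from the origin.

rectangular body: A = 200 × 80 = 16000.00, centroid at (100.00, 40.00).
semicircular top: A = ½π·100² = 15707.96, centroid at (100.00, 122.44).
triangular fin: A = ½·75·45 = 1687.50, centroid at (225.00, 15.00).
ΣA = 33395.46 mm²
ΣAx_c = (16000.00)(100.00) + (15707.96)(100.00) + (1687.50)(225.00) = 3550483.83 mm³
ΣAy_c = (16000.00)(40.00) + (15707.96)(122.44) + (1687.50)(15.00) = 2588616.23 mm³
x_c = 3550483.83 / 33395.46 = 106.32 mm
y_c = 2588616.23 / 33395.46 = 77.51 mm

x_c = 106.32 mm, y_c = 77.51 mm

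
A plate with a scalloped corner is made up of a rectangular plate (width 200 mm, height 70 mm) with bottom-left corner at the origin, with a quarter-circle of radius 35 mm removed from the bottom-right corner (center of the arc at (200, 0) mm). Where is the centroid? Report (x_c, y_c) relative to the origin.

plate: A = 200 × 70 = 14000.00, centroid at (100.00, 35.00).
removed quarter-circle: A = −¼π·35² = -962.11, centroid at (185.15, 14.85).
ΣA = 13037.89 mm²
ΣAx_c = (14000.00)(100.00) + (-962.11)(185.15) = 1221869.12 mm³
ΣAy_c = (14000.00)(35.00) + (-962.11)(14.85) = 475708.33 mm³
x_c = 1221869.12 / 13037.89 = 93.72 mm
y_c = 475708.33 / 13037.89 = 36.49 mm

x_c = 93.72 mm, y_c = 36.49 mm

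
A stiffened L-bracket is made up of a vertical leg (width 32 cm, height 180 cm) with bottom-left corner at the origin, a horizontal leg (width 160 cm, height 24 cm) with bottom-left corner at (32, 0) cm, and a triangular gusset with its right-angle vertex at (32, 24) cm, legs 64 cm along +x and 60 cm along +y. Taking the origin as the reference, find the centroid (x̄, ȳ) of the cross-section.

x̄ = 54.22 cm, ȳ = 56.33 cm

vertical leg: A = 32 × 180 = 5760.00, centroid at (16.00, 90.00).
horizontal leg: A = 160 × 24 = 3840.00, centroid at (112.00, 12.00).
gusset: A = ½·64·60 = 1920.00, centroid at (53.33, 44.00).
ΣA = 11520.00 cm², ΣAx̄ = 624640.00 cm³, ΣAȳ = 648960.00 cm³.
x̄ = 624640.00/11520.00 = 54.22 cm; ȳ = 648960.00/11520.00 = 56.33 cm.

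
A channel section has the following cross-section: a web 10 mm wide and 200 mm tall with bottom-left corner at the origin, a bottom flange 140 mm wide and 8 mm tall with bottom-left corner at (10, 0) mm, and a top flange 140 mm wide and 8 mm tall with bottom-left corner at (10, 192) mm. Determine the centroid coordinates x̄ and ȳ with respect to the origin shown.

x̄ = 44.62 mm, ȳ = 100.00 mm

Part | A | x̄ᵢ | ȳᵢ | A·x̄ᵢ | A·ȳᵢ
web | 2000.00 | 5.00 | 100.00 | 10000.00 | 200000.00
bottom flange | 1120.00 | 80.00 | 4.00 | 89600.00 | 4480.00
top flange | 1120.00 | 80.00 | 196.00 | 89600.00 | 219520.00
Σ | 4240.00 |  |  | 189200.00 | 424000.00
x̄ = 189200.00 / 4240.00 = 44.62 mm
ȳ = 424000.00 / 4240.00 = 100.00 mm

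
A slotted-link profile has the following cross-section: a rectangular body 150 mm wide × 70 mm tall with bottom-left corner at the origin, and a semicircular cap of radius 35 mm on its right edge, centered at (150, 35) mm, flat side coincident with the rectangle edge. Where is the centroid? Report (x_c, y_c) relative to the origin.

rectangular body: A = 150 × 70 = 10500.00, centroid at (75.00, 35.00).
semicircular end: A = ½π·35² = 1924.23, centroid at (164.85, 35.00).
ΣA = 12424.23 mm², ΣAx_c = 1104717.16 mm³, ΣAy_c = 434847.89 mm³.
x_c = 1104717.16/12424.23 = 88.92 mm; y_c = 434847.89/12424.23 = 35.00 mm.

x_c = 88.92 mm, y_c = 35.00 mm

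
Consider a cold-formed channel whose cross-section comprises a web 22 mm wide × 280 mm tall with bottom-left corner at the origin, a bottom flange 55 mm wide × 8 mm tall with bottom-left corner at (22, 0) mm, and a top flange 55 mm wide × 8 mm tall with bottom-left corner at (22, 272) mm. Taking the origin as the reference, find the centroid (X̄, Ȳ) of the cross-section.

Part | A | x̄ᵢ | ȳᵢ | A·x̄ᵢ | A·ȳᵢ
web | 6160.00 | 11.00 | 140.00 | 67760.00 | 862400.00
bottom flange | 440.00 | 49.50 | 4.00 | 21780.00 | 1760.00
top flange | 440.00 | 49.50 | 276.00 | 21780.00 | 121440.00
Σ | 7040.00 |  |  | 111320.00 | 985600.00
X̄ = 111320.00 / 7040.00 = 15.81 mm
Ȳ = 985600.00 / 7040.00 = 140.00 mm

X̄ = 15.81 mm, Ȳ = 140.00 mm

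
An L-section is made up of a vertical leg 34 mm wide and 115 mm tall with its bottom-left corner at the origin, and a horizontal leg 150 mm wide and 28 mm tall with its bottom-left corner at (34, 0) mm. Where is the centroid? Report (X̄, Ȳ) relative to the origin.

Part | A | x̄ᵢ | ȳᵢ | A·x̄ᵢ | A·ȳᵢ
vertical leg | 3910.00 | 17.00 | 57.50 | 66470.00 | 224825.00
horizontal leg | 4200.00 | 109.00 | 14.00 | 457800.00 | 58800.00
Σ | 8110.00 |  |  | 524270.00 | 283625.00
X̄ = 524270.00 / 8110.00 = 64.64 mm
Ȳ = 283625.00 / 8110.00 = 34.97 mm

X̄ = 64.64 mm, Ȳ = 34.97 mm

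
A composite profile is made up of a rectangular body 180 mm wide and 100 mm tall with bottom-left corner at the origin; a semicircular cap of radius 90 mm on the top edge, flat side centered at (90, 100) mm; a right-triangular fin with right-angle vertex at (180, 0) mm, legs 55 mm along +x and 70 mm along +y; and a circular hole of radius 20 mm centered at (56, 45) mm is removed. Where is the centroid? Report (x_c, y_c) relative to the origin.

rectangular body: A = 180 × 100 = 18000.00, centroid at (90.00, 50.00).
semicircular top: A = ½π·90² = 12723.45, centroid at (90.00, 138.20).
triangular fin: A = ½·55·70 = 1925.00, centroid at (198.33, 23.33).
hole: A = −π·20² = -1256.64, centroid at (56.00, 45.00).
ΣA = 31391.81 mm²
ΣAx_c = (18000.00)(90.00) + (12723.45)(90.00) + (1925.00)(198.33) + (-1256.64)(56.00) = 3076530.51 mm³
ΣAy_c = (18000.00)(50.00) + (12723.45)(138.20) + (1925.00)(23.33) + (-1256.64)(45.00) = 2646713.02 mm³
x_c = 3076530.51 / 31391.81 = 98.00 mm
y_c = 2646713.02 / 31391.81 = 84.31 mm

x_c = 98.00 mm, y_c = 84.31 mm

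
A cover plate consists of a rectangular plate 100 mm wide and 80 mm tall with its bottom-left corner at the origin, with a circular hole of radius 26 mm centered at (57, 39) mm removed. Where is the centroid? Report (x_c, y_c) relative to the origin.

x_c = 47.47 mm, y_c = 40.36 mm

plate: A = 100 × 80 = 8000.00, centroid at (50.00, 40.00).
hole: A = −π·26² = -2123.72, centroid at (57.00, 39.00).
ΣA = 5876.28 mm², ΣAx_c = 278948.15 mm³, ΣAy_c = 237175.05 mm³.
x_c = 278948.15/5876.28 = 47.47 mm; y_c = 237175.05/5876.28 = 40.36 mm.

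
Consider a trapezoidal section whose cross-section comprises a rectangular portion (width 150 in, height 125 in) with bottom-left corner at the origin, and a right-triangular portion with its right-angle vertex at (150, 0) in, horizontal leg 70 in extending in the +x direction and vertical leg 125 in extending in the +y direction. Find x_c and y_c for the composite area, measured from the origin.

rectangular portion: A = 150 × 125 = 18750.00, centroid at (75.00, 62.50).
triangular portion: A = ½·70·125 = 4375.00, centroid at (173.33, 41.67).
ΣA = 23125.00 in²
ΣAx_c = (18750.00)(75.00) + (4375.00)(173.33) = 2164583.33 in³
ΣAy_c = (18750.00)(62.50) + (4375.00)(41.67) = 1354166.67 in³
x_c = 2164583.33 / 23125.00 = 93.60 in
y_c = 1354166.67 / 23125.00 = 58.56 in

x_c = 93.60 in, y_c = 58.56 in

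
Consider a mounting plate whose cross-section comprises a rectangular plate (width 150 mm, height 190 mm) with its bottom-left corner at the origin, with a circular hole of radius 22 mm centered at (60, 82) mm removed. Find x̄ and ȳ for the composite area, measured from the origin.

x̄ = 75.85 mm, ȳ = 95.73 mm

Part | A | x̄ᵢ | ȳᵢ | A·x̄ᵢ | A·ȳᵢ
plate | 28500.00 | 75.00 | 95.00 | 2137500.00 | 2707500.00
hole | -1520.53 | 60.00 | 82.00 | -91231.85 | -124683.53
Σ | 26979.47 |  |  | 2046268.15 | 2582816.47
x̄ = 2046268.15 / 26979.47 = 75.85 mm
ȳ = 2582816.47 / 26979.47 = 95.73 mm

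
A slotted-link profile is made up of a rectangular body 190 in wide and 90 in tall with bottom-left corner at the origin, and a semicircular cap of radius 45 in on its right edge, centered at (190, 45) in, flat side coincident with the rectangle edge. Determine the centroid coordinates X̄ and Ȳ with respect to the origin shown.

X̄ = 112.90 in, Ȳ = 45.00 in

Part | A | x̄ᵢ | ȳᵢ | A·x̄ᵢ | A·ȳᵢ
rectangular body | 17100.00 | 95.00 | 45.00 | 1624500.00 | 769500.00
semicircular end | 3180.86 | 209.10 | 45.00 | 665113.89 | 143138.82
Σ | 20280.86 |  |  | 2289613.89 | 912638.82
X̄ = 2289613.89 / 20280.86 = 112.90 in
Ȳ = 912638.82 / 20280.86 = 45.00 in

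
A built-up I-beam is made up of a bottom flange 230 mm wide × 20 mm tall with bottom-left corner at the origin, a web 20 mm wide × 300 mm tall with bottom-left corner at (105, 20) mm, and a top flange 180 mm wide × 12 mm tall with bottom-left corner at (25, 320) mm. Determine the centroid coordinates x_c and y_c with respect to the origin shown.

x_c = 115.00 mm, y_c = 138.73 mm

Part | A | x̄ᵢ | ȳᵢ | A·x̄ᵢ | A·ȳᵢ
bottom flange | 4600.00 | 115.00 | 10.00 | 529000.00 | 46000.00
web | 6000.00 | 115.00 | 170.00 | 690000.00 | 1020000.00
top flange | 2160.00 | 115.00 | 326.00 | 248400.00 | 704160.00
Σ | 12760.00 |  |  | 1467400.00 | 1770160.00
x_c = 1467400.00 / 12760.00 = 115.00 mm
y_c = 1770160.00 / 12760.00 = 138.73 mm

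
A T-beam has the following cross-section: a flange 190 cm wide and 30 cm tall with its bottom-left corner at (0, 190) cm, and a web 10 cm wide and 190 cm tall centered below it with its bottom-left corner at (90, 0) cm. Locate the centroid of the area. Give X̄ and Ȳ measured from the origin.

X̄ = 95.00 cm, Ȳ = 177.50 cm

web: A = 10 × 190 = 1900.00, centroid at (95.00, 95.00).
flange: A = 190 × 30 = 5700.00, centroid at (95.00, 205.00).
ΣA = 7600.00 cm², ΣAX̄ = 722000.00 cm³, ΣAȲ = 1349000.00 cm³.
X̄ = 722000.00/7600.00 = 95.00 cm; Ȳ = 1349000.00/7600.00 = 177.50 cm.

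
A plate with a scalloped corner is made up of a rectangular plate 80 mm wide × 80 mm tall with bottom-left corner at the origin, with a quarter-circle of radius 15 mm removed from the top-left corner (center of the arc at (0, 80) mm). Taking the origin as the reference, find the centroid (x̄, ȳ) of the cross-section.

Part | A | x̄ᵢ | ȳᵢ | A·x̄ᵢ | A·ȳᵢ
plate | 6400.00 | 40.00 | 40.00 | 256000.00 | 256000.00
removed quarter-circle | -176.71 | 6.37 | 73.63 | -1125.00 | -13012.17
Σ | 6223.29 |  |  | 254875.00 | 242987.83
x̄ = 254875.00 / 6223.29 = 40.96 mm
ȳ = 242987.83 / 6223.29 = 39.04 mm

x̄ = 40.96 mm, ȳ = 39.04 mm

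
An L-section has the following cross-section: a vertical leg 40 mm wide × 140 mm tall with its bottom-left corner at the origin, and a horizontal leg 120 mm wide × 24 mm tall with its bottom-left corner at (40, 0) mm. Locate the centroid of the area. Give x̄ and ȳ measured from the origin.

x̄ = 47.17 mm, ȳ = 50.30 mm

Part | A | x̄ᵢ | ȳᵢ | A·x̄ᵢ | A·ȳᵢ
vertical leg | 5600.00 | 20.00 | 70.00 | 112000.00 | 392000.00
horizontal leg | 2880.00 | 100.00 | 12.00 | 288000.00 | 34560.00
Σ | 8480.00 |  |  | 400000.00 | 426560.00
x̄ = 400000.00 / 8480.00 = 47.17 mm
ȳ = 426560.00 / 8480.00 = 50.30 mm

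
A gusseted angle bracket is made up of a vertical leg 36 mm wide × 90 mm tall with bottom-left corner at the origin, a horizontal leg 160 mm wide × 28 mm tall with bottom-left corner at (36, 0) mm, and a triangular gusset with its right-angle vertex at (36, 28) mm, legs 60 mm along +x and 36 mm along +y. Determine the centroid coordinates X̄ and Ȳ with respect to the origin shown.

X̄ = 72.55 mm, Ȳ = 28.60 mm

Part | A | x̄ᵢ | ȳᵢ | A·x̄ᵢ | A·ȳᵢ
vertical leg | 3240.00 | 18.00 | 45.00 | 58320.00 | 145800.00
horizontal leg | 4480.00 | 116.00 | 14.00 | 519680.00 | 62720.00
gusset | 1080.00 | 56.00 | 40.00 | 60480.00 | 43200.00
Σ | 8800.00 |  |  | 638480.00 | 251720.00
X̄ = 638480.00 / 8800.00 = 72.55 mm
Ȳ = 251720.00 / 8800.00 = 28.60 mm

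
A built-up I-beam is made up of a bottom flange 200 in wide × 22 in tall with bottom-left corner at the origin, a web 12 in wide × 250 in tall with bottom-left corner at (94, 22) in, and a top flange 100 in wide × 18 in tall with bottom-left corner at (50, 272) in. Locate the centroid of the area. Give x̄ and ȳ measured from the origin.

bottom flange: A = 200 × 22 = 4400.00, centroid at (100.00, 11.00).
web: A = 12 × 250 = 3000.00, centroid at (100.00, 147.00).
top flange: A = 100 × 18 = 1800.00, centroid at (100.00, 281.00).
ΣA = 9200.00 in²
ΣAx̄ = (4400.00)(100.00) + (3000.00)(100.00) + (1800.00)(100.00) = 920000.00 in³
ΣAȳ = (4400.00)(11.00) + (3000.00)(147.00) + (1800.00)(281.00) = 995200.00 in³
x̄ = 920000.00 / 9200.00 = 100.00 in
ȳ = 995200.00 / 9200.00 = 108.17 in

x̄ = 100.00 in, ȳ = 108.17 in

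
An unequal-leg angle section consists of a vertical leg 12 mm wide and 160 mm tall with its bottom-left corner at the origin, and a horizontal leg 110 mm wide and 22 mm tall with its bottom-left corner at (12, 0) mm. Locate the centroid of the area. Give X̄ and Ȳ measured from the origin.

Part | A | x̄ᵢ | ȳᵢ | A·x̄ᵢ | A·ȳᵢ
vertical leg | 1920.00 | 6.00 | 80.00 | 11520.00 | 153600.00
horizontal leg | 2420.00 | 67.00 | 11.00 | 162140.00 | 26620.00
Σ | 4340.00 |  |  | 173660.00 | 180220.00
X̄ = 173660.00 / 4340.00 = 40.01 mm
Ȳ = 180220.00 / 4340.00 = 41.53 mm

X̄ = 40.01 mm, Ȳ = 41.53 mm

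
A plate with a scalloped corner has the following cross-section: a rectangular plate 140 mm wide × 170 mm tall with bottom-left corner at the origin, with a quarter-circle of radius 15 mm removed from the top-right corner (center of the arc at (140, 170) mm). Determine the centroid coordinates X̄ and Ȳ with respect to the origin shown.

plate: A = 140 × 170 = 23800.00, centroid at (70.00, 85.00).
removed quarter-circle: A = −¼π·15² = -176.71, centroid at (133.63, 163.63).
ΣA = 23623.29 mm²
ΣAX̄ = (23800.00)(70.00) + (-176.71)(133.63) = 1642384.96 mm³
ΣAȲ = (23800.00)(85.00) + (-176.71)(163.63) = 1994083.52 mm³
X̄ = 1642384.96 / 23623.29 = 69.52 mm
Ȳ = 1994083.52 / 23623.29 = 84.41 mm

X̄ = 69.52 mm, Ȳ = 84.41 mm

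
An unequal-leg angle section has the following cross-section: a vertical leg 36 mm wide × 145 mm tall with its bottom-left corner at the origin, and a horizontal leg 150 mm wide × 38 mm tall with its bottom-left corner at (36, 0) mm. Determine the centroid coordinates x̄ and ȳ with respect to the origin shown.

vertical leg: A = 36 × 145 = 5220.00, centroid at (18.00, 72.50).
horizontal leg: A = 150 × 38 = 5700.00, centroid at (111.00, 19.00).
ΣA = 10920.00 mm², ΣAx̄ = 726660.00 mm³, ΣAȳ = 486750.00 mm³.
x̄ = 726660.00/10920.00 = 66.54 mm; ȳ = 486750.00/10920.00 = 44.57 mm.

x̄ = 66.54 mm, ȳ = 44.57 mm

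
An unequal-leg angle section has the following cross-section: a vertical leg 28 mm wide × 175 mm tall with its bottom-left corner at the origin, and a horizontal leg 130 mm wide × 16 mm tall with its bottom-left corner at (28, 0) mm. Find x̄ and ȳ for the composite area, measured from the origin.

x̄ = 37.54 mm, ȳ = 63.81 mm

vertical leg: A = 28 × 175 = 4900.00, centroid at (14.00, 87.50).
horizontal leg: A = 130 × 16 = 2080.00, centroid at (93.00, 8.00).
ΣA = 6980.00 mm², ΣAx̄ = 262040.00 mm³, ΣAȳ = 445390.00 mm³.
x̄ = 262040.00/6980.00 = 37.54 mm; ȳ = 445390.00/6980.00 = 63.81 mm.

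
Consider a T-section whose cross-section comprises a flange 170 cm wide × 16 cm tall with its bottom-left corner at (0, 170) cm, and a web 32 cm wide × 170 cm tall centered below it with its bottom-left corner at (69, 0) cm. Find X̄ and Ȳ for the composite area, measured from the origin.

web: A = 32 × 170 = 5440.00, centroid at (85.00, 85.00).
flange: A = 170 × 16 = 2720.00, centroid at (85.00, 178.00).
ΣA = 8160.00 cm², ΣAX̄ = 693600.00 cm³, ΣAȲ = 946560.00 cm³.
X̄ = 693600.00/8160.00 = 85.00 cm; Ȳ = 946560.00/8160.00 = 116.00 cm.

X̄ = 85.00 cm, Ȳ = 116.00 cm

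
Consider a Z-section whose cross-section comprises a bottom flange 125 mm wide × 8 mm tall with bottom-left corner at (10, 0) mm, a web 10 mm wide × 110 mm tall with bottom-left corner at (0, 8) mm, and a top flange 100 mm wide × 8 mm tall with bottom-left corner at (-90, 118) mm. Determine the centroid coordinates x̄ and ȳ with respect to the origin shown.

x̄ = 15.86 mm, ȳ = 58.93 mm

bottom flange: A = 125 × 8 = 1000.00, centroid at (72.50, 4.00).
web: A = 10 × 110 = 1100.00, centroid at (5.00, 63.00).
top flange: A = 100 × 8 = 800.00, centroid at (-40.00, 122.00).
ΣA = 2900.00 mm²
ΣAx̄ = (1000.00)(72.50) + (1100.00)(5.00) + (800.00)(-40.00) = 46000.00 mm³
ΣAȳ = (1000.00)(4.00) + (1100.00)(63.00) + (800.00)(122.00) = 170900.00 mm³
x̄ = 46000.00 / 2900.00 = 15.86 mm
ȳ = 170900.00 / 2900.00 = 58.93 mm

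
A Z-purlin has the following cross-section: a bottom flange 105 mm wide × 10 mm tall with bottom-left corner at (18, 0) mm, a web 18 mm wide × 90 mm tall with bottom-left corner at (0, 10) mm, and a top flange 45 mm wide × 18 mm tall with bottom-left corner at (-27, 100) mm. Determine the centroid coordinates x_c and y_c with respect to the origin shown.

x_c = 24.41 mm, y_c = 52.48 mm

bottom flange: A = 105 × 10 = 1050.00, centroid at (70.50, 5.00).
web: A = 18 × 90 = 1620.00, centroid at (9.00, 55.00).
top flange: A = 45 × 18 = 810.00, centroid at (-4.50, 109.00).
ΣA = 3480.00 mm², ΣAx_c = 84960.00 mm³, ΣAy_c = 182640.00 mm³.
x_c = 84960.00/3480.00 = 24.41 mm; y_c = 182640.00/3480.00 = 52.48 mm.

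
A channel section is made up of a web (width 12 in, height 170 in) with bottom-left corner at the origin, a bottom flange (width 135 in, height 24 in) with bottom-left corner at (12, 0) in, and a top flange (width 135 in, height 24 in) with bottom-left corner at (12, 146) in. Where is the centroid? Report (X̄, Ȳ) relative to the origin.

X̄ = 61.90 in, Ȳ = 85.00 in

Part | A | x̄ᵢ | ȳᵢ | A·x̄ᵢ | A·ȳᵢ
web | 2040.00 | 6.00 | 85.00 | 12240.00 | 173400.00
bottom flange | 3240.00 | 79.50 | 12.00 | 257580.00 | 38880.00
top flange | 3240.00 | 79.50 | 158.00 | 257580.00 | 511920.00
Σ | 8520.00 |  |  | 527400.00 | 724200.00
X̄ = 527400.00 / 8520.00 = 61.90 in
Ȳ = 724200.00 / 8520.00 = 85.00 in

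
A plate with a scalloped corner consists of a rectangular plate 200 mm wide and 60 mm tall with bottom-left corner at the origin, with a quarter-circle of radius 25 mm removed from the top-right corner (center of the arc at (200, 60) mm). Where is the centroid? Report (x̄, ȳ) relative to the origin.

plate: A = 200 × 60 = 12000.00, centroid at (100.00, 30.00).
removed quarter-circle: A = −¼π·25² = -490.87, centroid at (189.39, 49.39).
ΣA = 11509.13 mm²
ΣAx̄ = (12000.00)(100.00) + (-490.87)(189.39) = 1107033.56 mm³
ΣAȳ = (12000.00)(30.00) + (-490.87)(49.39) = 335755.90 mm³
x̄ = 1107033.56 / 11509.13 = 96.19 mm
ȳ = 335755.90 / 11509.13 = 29.17 mm

x̄ = 96.19 mm, ȳ = 29.17 mm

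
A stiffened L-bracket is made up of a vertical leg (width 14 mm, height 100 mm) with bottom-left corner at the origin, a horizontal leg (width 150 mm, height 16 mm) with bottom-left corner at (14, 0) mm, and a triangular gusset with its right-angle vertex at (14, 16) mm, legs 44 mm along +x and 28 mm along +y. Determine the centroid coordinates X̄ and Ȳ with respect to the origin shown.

vertical leg: A = 14 × 100 = 1400.00, centroid at (7.00, 50.00).
horizontal leg: A = 150 × 16 = 2400.00, centroid at (89.00, 8.00).
gusset: A = ½·44·28 = 616.00, centroid at (28.67, 25.33).
ΣA = 4416.00 mm²
ΣAX̄ = (1400.00)(7.00) + (2400.00)(89.00) + (616.00)(28.67) = 241058.67 mm³
ΣAȲ = (1400.00)(50.00) + (2400.00)(8.00) + (616.00)(25.33) = 104805.33 mm³
X̄ = 241058.67 / 4416.00 = 54.59 mm
Ȳ = 104805.33 / 4416.00 = 23.73 mm

X̄ = 54.59 mm, Ȳ = 23.73 mm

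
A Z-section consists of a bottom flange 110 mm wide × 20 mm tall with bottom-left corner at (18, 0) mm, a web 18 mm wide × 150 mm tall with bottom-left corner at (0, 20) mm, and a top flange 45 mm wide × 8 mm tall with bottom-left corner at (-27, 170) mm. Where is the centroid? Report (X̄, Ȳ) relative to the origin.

X̄ = 34.84 mm, Ȳ = 64.86 mm

Part | A | x̄ᵢ | ȳᵢ | A·x̄ᵢ | A·ȳᵢ
bottom flange | 2200.00 | 73.00 | 10.00 | 160600.00 | 22000.00
web | 2700.00 | 9.00 | 95.00 | 24300.00 | 256500.00
top flange | 360.00 | -4.50 | 174.00 | -1620.00 | 62640.00
Σ | 5260.00 |  |  | 183280.00 | 341140.00
X̄ = 183280.00 / 5260.00 = 34.84 mm
Ȳ = 341140.00 / 5260.00 = 64.86 mm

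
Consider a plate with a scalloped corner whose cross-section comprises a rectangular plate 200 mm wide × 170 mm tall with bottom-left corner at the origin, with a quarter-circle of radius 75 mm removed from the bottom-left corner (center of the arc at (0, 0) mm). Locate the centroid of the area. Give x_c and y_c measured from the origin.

plate: A = 200 × 170 = 34000.00, centroid at (100.00, 85.00).
removed quarter-circle: A = −¼π·75² = -4417.86, centroid at (31.83, 31.83).
ΣA = 29582.14 mm², ΣAx_c = 3259375.00 mm³, ΣAy_c = 2749375.00 mm³.
x_c = 3259375.00/29582.14 = 110.18 mm; y_c = 2749375.00/29582.14 = 92.94 mm.

x_c = 110.18 mm, y_c = 92.94 mm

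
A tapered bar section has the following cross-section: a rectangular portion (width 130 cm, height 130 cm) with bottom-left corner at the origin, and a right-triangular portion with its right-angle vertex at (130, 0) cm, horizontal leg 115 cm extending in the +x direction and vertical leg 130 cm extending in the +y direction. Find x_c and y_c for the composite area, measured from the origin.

rectangular portion: A = 130 × 130 = 16900.00, centroid at (65.00, 65.00).
triangular portion: A = ½·115·130 = 7475.00, centroid at (168.33, 43.33).
ΣA = 24375.00 cm²
ΣAx_c = (16900.00)(65.00) + (7475.00)(168.33) = 2356791.67 cm³
ΣAy_c = (16900.00)(65.00) + (7475.00)(43.33) = 1422416.67 cm³
x_c = 2356791.67 / 24375.00 = 96.69 cm
y_c = 1422416.67 / 24375.00 = 58.36 cm

x_c = 96.69 cm, y_c = 58.36 cm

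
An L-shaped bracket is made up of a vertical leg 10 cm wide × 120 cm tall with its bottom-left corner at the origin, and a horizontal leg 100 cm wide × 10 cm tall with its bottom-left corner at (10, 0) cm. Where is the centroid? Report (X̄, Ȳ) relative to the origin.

vertical leg: A = 10 × 120 = 1200.00, centroid at (5.00, 60.00).
horizontal leg: A = 100 × 10 = 1000.00, centroid at (60.00, 5.00).
ΣA = 2200.00 cm²
ΣAX̄ = (1200.00)(5.00) + (1000.00)(60.00) = 66000.00 cm³
ΣAȲ = (1200.00)(60.00) + (1000.00)(5.00) = 77000.00 cm³
X̄ = 66000.00 / 2200.00 = 30.00 cm
Ȳ = 77000.00 / 2200.00 = 35.00 cm

X̄ = 30.00 cm, Ȳ = 35.00 cm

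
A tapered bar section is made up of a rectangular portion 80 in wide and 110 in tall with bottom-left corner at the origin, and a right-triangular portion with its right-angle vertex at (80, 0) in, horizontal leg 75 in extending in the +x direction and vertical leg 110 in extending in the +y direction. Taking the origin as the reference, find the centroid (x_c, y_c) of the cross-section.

rectangular portion: A = 80 × 110 = 8800.00, centroid at (40.00, 55.00).
triangular portion: A = ½·75·110 = 4125.00, centroid at (105.00, 36.67).
ΣA = 12925.00 in², ΣAx_c = 785125.00 in³, ΣAy_c = 635250.00 in³.
x_c = 785125.00/12925.00 = 60.74 in; y_c = 635250.00/12925.00 = 49.15 in.

x_c = 60.74 in, y_c = 49.15 in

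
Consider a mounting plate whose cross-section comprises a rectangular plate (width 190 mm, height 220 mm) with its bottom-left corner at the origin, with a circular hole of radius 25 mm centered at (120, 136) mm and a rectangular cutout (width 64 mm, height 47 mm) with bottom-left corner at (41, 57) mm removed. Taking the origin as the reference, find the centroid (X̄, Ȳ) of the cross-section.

plate: A = 190 × 220 = 41800.00, centroid at (95.00, 110.00).
hole 1: A = −π·25² = -1963.50, centroid at (120.00, 136.00).
hole 2: A = −(64 × 47) = -3008.00, centroid at (73.00, 80.50).
ΣA = 36828.50 mm², ΣAX̄ = 3515796.55 mm³, ΣAȲ = 4088820.62 mm³.
X̄ = 3515796.55/36828.50 = 95.46 mm; Ȳ = 4088820.62/36828.50 = 111.02 mm.

X̄ = 95.46 mm, Ȳ = 111.02 mm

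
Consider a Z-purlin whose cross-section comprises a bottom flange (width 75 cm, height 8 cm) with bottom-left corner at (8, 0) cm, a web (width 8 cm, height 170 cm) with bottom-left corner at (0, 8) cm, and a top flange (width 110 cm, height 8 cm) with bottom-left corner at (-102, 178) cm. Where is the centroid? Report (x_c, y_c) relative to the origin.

x_c = -3.04 cm, y_c = 101.77 cm

bottom flange: A = 75 × 8 = 600.00, centroid at (45.50, 4.00).
web: A = 8 × 170 = 1360.00, centroid at (4.00, 93.00).
top flange: A = 110 × 8 = 880.00, centroid at (-47.00, 182.00).
ΣA = 2840.00 cm², ΣAx_c = -8620.00 cm³, ΣAy_c = 289040.00 cm³.
x_c = -8620.00/2840.00 = -3.04 cm; y_c = 289040.00/2840.00 = 101.77 cm.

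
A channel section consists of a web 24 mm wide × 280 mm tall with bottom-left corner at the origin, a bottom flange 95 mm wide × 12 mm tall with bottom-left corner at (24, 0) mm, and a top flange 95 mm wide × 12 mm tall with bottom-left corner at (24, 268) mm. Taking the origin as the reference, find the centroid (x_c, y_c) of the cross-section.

web: A = 24 × 280 = 6720.00, centroid at (12.00, 140.00).
bottom flange: A = 95 × 12 = 1140.00, centroid at (71.50, 6.00).
top flange: A = 95 × 12 = 1140.00, centroid at (71.50, 274.00).
ΣA = 9000.00 mm², ΣAx_c = 243660.00 mm³, ΣAy_c = 1260000.00 mm³.
x_c = 243660.00/9000.00 = 27.07 mm; y_c = 1260000.00/9000.00 = 140.00 mm.

x_c = 27.07 mm, y_c = 140.00 mm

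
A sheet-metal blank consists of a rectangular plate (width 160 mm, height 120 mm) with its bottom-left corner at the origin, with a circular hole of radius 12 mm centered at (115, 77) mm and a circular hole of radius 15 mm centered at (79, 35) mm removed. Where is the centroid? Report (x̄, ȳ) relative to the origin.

plate: A = 160 × 120 = 19200.00, centroid at (80.00, 60.00).
hole 1: A = −π·12² = -452.39, centroid at (115.00, 77.00).
hole 2: A = −π·15² = -706.86, centroid at (79.00, 35.00).
ΣA = 18040.75 mm²
ΣAx̄ = (19200.00)(80.00) + (-452.39)(115.00) + (-706.86)(79.00) = 1428133.42 mm³
ΣAȳ = (19200.00)(60.00) + (-452.39)(77.00) + (-706.86)(35.00) = 1092425.98 mm³
x̄ = 1428133.42 / 18040.75 = 79.16 mm
ȳ = 1092425.98 / 18040.75 = 60.55 mm

x̄ = 79.16 mm, ȳ = 60.55 mm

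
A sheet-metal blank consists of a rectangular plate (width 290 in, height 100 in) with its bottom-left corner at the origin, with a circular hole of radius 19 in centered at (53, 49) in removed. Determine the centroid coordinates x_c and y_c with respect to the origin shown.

plate: A = 290 × 100 = 29000.00, centroid at (145.00, 50.00).
hole: A = −π·19² = -1134.11, centroid at (53.00, 49.00).
ΣA = 27865.89 in²
ΣAx_c = (29000.00)(145.00) + (-1134.11)(53.00) = 4144891.91 in³
ΣAy_c = (29000.00)(50.00) + (-1134.11)(49.00) = 1394428.37 in³
x_c = 4144891.91 / 27865.89 = 148.74 in
y_c = 1394428.37 / 27865.89 = 50.04 in

x_c = 148.74 in, y_c = 50.04 in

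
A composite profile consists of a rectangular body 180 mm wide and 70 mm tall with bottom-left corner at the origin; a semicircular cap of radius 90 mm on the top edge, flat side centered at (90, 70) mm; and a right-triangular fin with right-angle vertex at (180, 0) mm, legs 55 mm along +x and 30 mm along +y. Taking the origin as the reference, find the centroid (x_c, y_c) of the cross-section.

rectangular body: A = 180 × 70 = 12600.00, centroid at (90.00, 35.00).
semicircular top: A = ½π·90² = 12723.45, centroid at (90.00, 108.20).
triangular fin: A = ½·55·30 = 825.00, centroid at (198.33, 10.00).
ΣA = 26148.45 mm², ΣAx_c = 2442735.52 mm³, ΣAy_c = 1825891.52 mm³.
x_c = 2442735.52/26148.45 = 93.42 mm; y_c = 1825891.52/26148.45 = 69.83 mm.

x_c = 93.42 mm, y_c = 69.83 mm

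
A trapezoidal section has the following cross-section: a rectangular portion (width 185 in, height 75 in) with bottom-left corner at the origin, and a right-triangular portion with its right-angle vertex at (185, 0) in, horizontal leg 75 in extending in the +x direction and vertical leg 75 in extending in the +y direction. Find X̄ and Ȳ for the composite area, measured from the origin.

X̄ = 112.30 in, Ȳ = 35.39 in

rectangular portion: A = 185 × 75 = 13875.00, centroid at (92.50, 37.50).
triangular portion: A = ½·75·75 = 2812.50, centroid at (210.00, 25.00).
ΣA = 16687.50 in², ΣAX̄ = 1874062.50 in³, ΣAȲ = 590625.00 in³.
X̄ = 1874062.50/16687.50 = 112.30 in; Ȳ = 590625.00/16687.50 = 35.39 in.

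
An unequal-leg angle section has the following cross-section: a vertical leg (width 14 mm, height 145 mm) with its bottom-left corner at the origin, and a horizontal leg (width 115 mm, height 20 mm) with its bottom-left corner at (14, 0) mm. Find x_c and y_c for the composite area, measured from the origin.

x_c = 41.26 mm, y_c = 39.30 mm

Part | A | x̄ᵢ | ȳᵢ | A·x̄ᵢ | A·ȳᵢ
vertical leg | 2030.00 | 7.00 | 72.50 | 14210.00 | 147175.00
horizontal leg | 2300.00 | 71.50 | 10.00 | 164450.00 | 23000.00
Σ | 4330.00 |  |  | 178660.00 | 170175.00
x_c = 178660.00 / 4330.00 = 41.26 mm
y_c = 170175.00 / 4330.00 = 39.30 mm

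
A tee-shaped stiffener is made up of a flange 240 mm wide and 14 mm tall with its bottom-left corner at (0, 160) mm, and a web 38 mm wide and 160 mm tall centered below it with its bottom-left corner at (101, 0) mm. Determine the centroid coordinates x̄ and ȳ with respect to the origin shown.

x̄ = 120.00 mm, ȳ = 110.97 mm

Part | A | x̄ᵢ | ȳᵢ | A·x̄ᵢ | A·ȳᵢ
web | 6080.00 | 120.00 | 80.00 | 729600.00 | 486400.00
flange | 3360.00 | 120.00 | 167.00 | 403200.00 | 561120.00
Σ | 9440.00 |  |  | 1132800.00 | 1047520.00
x̄ = 1132800.00 / 9440.00 = 120.00 mm
ȳ = 1047520.00 / 9440.00 = 110.97 mm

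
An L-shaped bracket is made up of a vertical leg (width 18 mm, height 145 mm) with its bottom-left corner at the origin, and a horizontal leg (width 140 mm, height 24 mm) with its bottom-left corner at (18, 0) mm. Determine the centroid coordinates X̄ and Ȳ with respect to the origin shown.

X̄ = 53.46 mm, Ȳ = 38.45 mm

Part | A | x̄ᵢ | ȳᵢ | A·x̄ᵢ | A·ȳᵢ
vertical leg | 2610.00 | 9.00 | 72.50 | 23490.00 | 189225.00
horizontal leg | 3360.00 | 88.00 | 12.00 | 295680.00 | 40320.00
Σ | 5970.00 |  |  | 319170.00 | 229545.00
X̄ = 319170.00 / 5970.00 = 53.46 mm
Ȳ = 229545.00 / 5970.00 = 38.45 mm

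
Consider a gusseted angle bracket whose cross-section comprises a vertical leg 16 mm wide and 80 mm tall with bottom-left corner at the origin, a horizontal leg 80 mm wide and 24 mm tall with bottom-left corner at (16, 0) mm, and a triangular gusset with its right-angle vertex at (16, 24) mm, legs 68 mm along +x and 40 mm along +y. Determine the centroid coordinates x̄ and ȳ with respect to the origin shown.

x̄ = 37.36 mm, ȳ = 27.42 mm

vertical leg: A = 16 × 80 = 1280.00, centroid at (8.00, 40.00).
horizontal leg: A = 80 × 24 = 1920.00, centroid at (56.00, 12.00).
gusset: A = ½·68·40 = 1360.00, centroid at (38.67, 37.33).
ΣA = 4560.00 mm², ΣAx̄ = 170346.67 mm³, ΣAȳ = 125013.33 mm³.
x̄ = 170346.67/4560.00 = 37.36 mm; ȳ = 125013.33/4560.00 = 27.42 mm.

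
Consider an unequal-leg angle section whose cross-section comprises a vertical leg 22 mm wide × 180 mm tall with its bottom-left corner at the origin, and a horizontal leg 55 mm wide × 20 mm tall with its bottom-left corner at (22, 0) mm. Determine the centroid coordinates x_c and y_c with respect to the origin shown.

x_c = 19.37 mm, y_c = 72.61 mm

vertical leg: A = 22 × 180 = 3960.00, centroid at (11.00, 90.00).
horizontal leg: A = 55 × 20 = 1100.00, centroid at (49.50, 10.00).
ΣA = 5060.00 mm², ΣAx_c = 98010.00 mm³, ΣAy_c = 367400.00 mm³.
x_c = 98010.00/5060.00 = 19.37 mm; y_c = 367400.00/5060.00 = 72.61 mm.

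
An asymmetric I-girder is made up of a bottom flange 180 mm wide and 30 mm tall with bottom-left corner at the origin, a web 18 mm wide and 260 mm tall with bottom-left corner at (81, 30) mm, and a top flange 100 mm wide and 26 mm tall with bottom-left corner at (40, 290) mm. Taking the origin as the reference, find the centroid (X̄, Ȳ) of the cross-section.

X̄ = 90.00 mm, Ȳ = 127.57 mm

Part | A | x̄ᵢ | ȳᵢ | A·x̄ᵢ | A·ȳᵢ
bottom flange | 5400.00 | 90.00 | 15.00 | 486000.00 | 81000.00
web | 4680.00 | 90.00 | 160.00 | 421200.00 | 748800.00
top flange | 2600.00 | 90.00 | 303.00 | 234000.00 | 787800.00
Σ | 12680.00 |  |  | 1141200.00 | 1617600.00
X̄ = 1141200.00 / 12680.00 = 90.00 mm
Ȳ = 1617600.00 / 12680.00 = 127.57 mm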